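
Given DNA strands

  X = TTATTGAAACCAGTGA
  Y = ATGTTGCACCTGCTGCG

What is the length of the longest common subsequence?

One common subsequence of length 10: T [1,2], T [4,4], T [5,5], G [6,6], A [9,8], C [10,9], C [11,10], G [13,12], T [14,14], G [15,17]. dp[16][17] = 10 confirms this is the maximum.

10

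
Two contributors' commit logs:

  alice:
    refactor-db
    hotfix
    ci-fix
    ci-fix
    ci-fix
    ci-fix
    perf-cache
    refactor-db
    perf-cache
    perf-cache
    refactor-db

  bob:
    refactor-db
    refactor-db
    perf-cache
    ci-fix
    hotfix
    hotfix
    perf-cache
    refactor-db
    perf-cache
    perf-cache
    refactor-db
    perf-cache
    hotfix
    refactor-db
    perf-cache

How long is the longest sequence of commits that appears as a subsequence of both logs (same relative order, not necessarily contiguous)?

Pick refactor-db [1,2]; then hotfix [2,6]; then perf-cache [7,7]; then refactor-db [8,8]; then perf-cache [9,10]; then perf-cache [10,12]; then refactor-db [11,14]; all 7 commits appear in both, in order. dp[11][15] = 7 confirms this is the maximum.

7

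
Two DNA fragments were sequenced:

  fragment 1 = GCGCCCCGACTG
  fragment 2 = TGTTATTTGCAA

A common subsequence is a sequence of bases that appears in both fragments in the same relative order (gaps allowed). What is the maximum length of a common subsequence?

Taking G (fragment 1 #1, fragment 2 #2), then G (fragment 1 #3, fragment 2 #9), then C (fragment 1 #4, fragment 2 #10), then A (fragment 1 #9, fragment 2 #12) gives a common subsequence of length 4. dp[12][12] = 4 confirms this is the maximum.

4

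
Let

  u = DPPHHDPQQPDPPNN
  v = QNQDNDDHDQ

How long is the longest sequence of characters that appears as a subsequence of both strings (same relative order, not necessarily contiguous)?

Let dp[i][j] be the LCS length of the first i characters of u and the first j characters of v. dp[i][j] = dp[i-1][j-1]+1 when the i-th and j-th characters match, else max(dp[i-1][j], dp[i][j-1]).
    ·  Q  N  Q  D  N  D  D  H  D  Q
 ·  0  0  0  0  0  0  0  0  0  0  0
 D  0  0  0  0  1  1  1  1  1  1  1
 P  0  0  0  0  1  1  1  1  1  1  1
 P  0  0  0  0  1  1  1  1  1  1  1
 H  0  0  0  0  1  1  1  1  2  2  2
 H  0  0  0  0  1  1  1  1  2  2  2
 D  0  0  0  0  1  1  2  2  2  3  3
 P  0  0  0  0  1  1  2  2  2  3  3
 Q  0  1  1  1  1  1  2  2  2  3  4
 Q  0  1  1  2  2  2  2  2  2  3  4
 P  0  1  1  2  2  2  2  2  2  3  4
 D  0  1  1  2  3  3  3  3  3  3  4
 P  0  1  1  2  3  3  3  3  3  3  4
 P  0  1  1  2  3  3  3  3  3  3  4
 N  0  1  2  2  3  4  4  4  4  4  4
 N  0  1  2  2  3  4  4  4  4  4  4
dp[15][10] = 4. One LCS (by backtracking along matches): DHDQ.

4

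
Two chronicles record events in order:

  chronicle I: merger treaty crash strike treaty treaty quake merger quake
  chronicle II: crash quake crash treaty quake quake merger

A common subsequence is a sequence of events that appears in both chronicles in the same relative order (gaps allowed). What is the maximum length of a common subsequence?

4

Taking crash at chronicle I[3]=chronicle II[3] → treaty at chronicle I[5]=chronicle II[4] → quake at chronicle I[7]=chronicle II[6] → merger at chronicle I[8]=chronicle II[7] gives a common subsequence of length 4. The LCS DP gives dp[9][7] = 4, so this is optimal.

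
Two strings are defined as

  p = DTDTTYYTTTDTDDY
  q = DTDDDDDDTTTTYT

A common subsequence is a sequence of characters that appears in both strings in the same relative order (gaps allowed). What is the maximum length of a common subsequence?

8

Match D at p[1]=q[1], T at p[2]=q[2], D at p[3]=q[8], T at p[4]=q[9], T at p[5]=q[10], T at p[8]=q[11], T at p[9]=q[12], T at p[12]=q[14] — 8 characters in the same relative order in both. dp[15][14] = 8 confirms this is the maximum.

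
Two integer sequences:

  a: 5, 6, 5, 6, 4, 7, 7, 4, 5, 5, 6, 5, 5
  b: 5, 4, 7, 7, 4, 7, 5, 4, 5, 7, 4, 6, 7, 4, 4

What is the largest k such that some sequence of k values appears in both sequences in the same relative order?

Match 5 at a[3]=b[1] → 4 at a[5]=b[2] → 7 at a[6]=b[3] → 7 at a[7]=b[4] → 4 at a[8]=b[5] → 5 at a[9]=b[7] → 5 at a[10]=b[9] → 6 at a[11]=b[12] — 8 values in the same relative order in both. dp[13][15] = 8 confirms this is the maximum.

8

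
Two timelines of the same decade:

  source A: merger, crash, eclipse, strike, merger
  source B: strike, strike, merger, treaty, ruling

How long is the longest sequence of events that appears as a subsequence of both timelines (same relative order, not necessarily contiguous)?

2

Pick strike [4,2], merger [5,3]; all 2 events appear in both, in order. dp[5][5] = 2 confirms this is the maximum.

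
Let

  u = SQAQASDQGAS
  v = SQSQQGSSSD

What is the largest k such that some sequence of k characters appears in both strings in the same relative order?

Taking S [1,1] → Q [2,2] → Q [4,4] → Q [8,5] → G [9,6] → S [11,9] gives a common subsequence of length 6. dp[11][10] = 6 confirms this is the maximum.

6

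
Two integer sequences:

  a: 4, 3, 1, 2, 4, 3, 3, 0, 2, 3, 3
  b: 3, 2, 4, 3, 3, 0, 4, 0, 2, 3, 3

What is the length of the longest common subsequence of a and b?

Let dp[i][j] be the LCS length of the first i values of a and the first j values of b. dp[i][j] = dp[i-1][j-1]+1 when the i-th and j-th values match, else max(dp[i-1][j], dp[i][j-1]).
    ·  3  2  4  3  3  0  4  0  2  3  3
 ·  0  0  0  0  0  0  0  0  0  0  0  0
 4  0  0  0  1  1  1  1  1  1  1  1  1
 3  0  1  1  1  2  2  2  2  2  2  2  2
 1  0  1  1  1  2  2  2  2  2  2  2  2
 2  0  1  2  2  2  2  2  2  2  3  3  3
 4  0  1  2  3  3  3  3  3  3  3  3  3
 3  0  1  2  3  4  4  4  4  4  4  4  4
 3  0  1  2  3  4  5  5  5  5  5  5  5
 0  0  1  2  3  4  5  6  6  6  6  6  6
 2  0  1  2  3  4  5  6  6  6  7  7  7
 3  0  1  2  3  4  5  6  6  6  7  8  8
 3  0  1  2  3  4  5  6  6  6  7  8  9
dp[11][11] = 9. One LCS (by backtracking along matches): 3, 2, 4, 3, 3, 0, 2, 3, 3.

9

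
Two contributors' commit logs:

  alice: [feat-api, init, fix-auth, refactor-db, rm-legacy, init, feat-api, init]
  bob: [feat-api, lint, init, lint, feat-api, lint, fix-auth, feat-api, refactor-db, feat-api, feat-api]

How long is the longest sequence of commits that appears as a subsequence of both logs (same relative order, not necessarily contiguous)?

5

Pick feat-api at alice[1]=bob[1]; then init at alice[2]=bob[3]; then fix-auth at alice[3]=bob[7]; then refactor-db at alice[4]=bob[9]; then feat-api at alice[7]=bob[11]; all 5 commits appear in both, in order. Since dp[8][11] = 5, nothing longer is possible.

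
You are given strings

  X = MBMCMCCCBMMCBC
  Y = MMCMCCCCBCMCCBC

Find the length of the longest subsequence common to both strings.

Match M [1,1] → M [3,2] → C [4,3] → M [5,4] → C [6,6] → C [7,7] → C [8,8] → B [9,9] → M [10,11] → C [12,13] → B [13,14] → C [14,15] — 12 characters in the same relative order in both, and the DP table's final entry dp[14][15] is also 12, so no common subsequence is longer.

12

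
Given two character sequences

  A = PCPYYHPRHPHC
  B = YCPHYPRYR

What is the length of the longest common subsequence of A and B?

5

Let dp[i][j] be the LCS length of the first i characters of A and the first j characters of B. dp[i][j] = dp[i-1][j-1]+1 when the i-th and j-th characters match, else max(dp[i-1][j], dp[i][j-1]).
    ·  Y  C  P  H  Y  P  R  Y  R
 ·  0  0  0  0  0  0  0  0  0  0
 P  0  0  0  1  1  1  1  1  1  1
 C  0  0  1  1  1  1  1  1  1  1
 P  0  0  1  2  2  2  2  2  2  2
 Y  0  1  1  2  2  3  3  3  3  3
 Y  0  1  1  2  2  3  3  3  4  4
 H  0  1  1  2  3  3  3  3  4  4
 P  0  1  1  2  3  3  4  4  4  4
 R  0  1  1  2  3  3  4  5  5  5
 H  0  1  1  2  3  3  4  5  5  5
 P  0  1  1  2  3  3  4  5  5  5
 H  0  1  1  2  3  3  4  5  5  5
 C  0  1  2  2  3  3  4  5  5  5
dp[12][9] = 5. One LCS (by backtracking along matches): CPYYR.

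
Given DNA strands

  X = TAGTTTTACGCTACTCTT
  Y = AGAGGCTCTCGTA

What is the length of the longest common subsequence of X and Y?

10

Pick A (X #2, Y #1), G (X #3, Y #2), A (X #8, Y #3), G (X #10, Y #5), C (X #11, Y #6), T (X #12, Y #7), C (X #14, Y #8), T (X #15, Y #9), C (X #16, Y #10), T (X #17, Y #12); all 10 bases appear in both, in order. Since dp[18][13] = 10, nothing longer is possible.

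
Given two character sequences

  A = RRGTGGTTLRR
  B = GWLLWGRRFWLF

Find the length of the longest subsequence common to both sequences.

4

Match G (A #3, B #1), G (A #6, B #6), R (A #10, B #7), R (A #11, B #8) — 4 characters in the same relative order in both, and the DP table's final entry dp[11][12] is also 4, so no common subsequence is longer.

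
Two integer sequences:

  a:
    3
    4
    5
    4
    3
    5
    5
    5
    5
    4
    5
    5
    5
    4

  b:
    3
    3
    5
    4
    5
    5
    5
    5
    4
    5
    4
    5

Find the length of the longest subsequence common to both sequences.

Match 3 at a[1]=b[2] → 5 at a[3]=b[3] → 4 at a[4]=b[4] → 5 at a[6]=b[5] → 5 at a[7]=b[6] → 5 at a[8]=b[7] → 5 at a[9]=b[8] → 4 at a[10]=b[9] → 5 at a[11]=b[10] → 5 at a[13]=b[12] — 10 values in the same relative order in both, and the DP table's final entry dp[14][12] is also 10, so no common subsequence is longer.

10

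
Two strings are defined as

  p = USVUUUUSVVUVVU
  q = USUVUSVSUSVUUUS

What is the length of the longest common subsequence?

Pick U [1,1], then S [2,2], then V [3,4], then U [4,5], then U [7,9], then S [8,10], then V [9,11], then U [11,13], then U [14,14]; all 9 characters appear in both, in order, and the DP table's final entry dp[14][15] is also 9, so no common subsequence is longer.

9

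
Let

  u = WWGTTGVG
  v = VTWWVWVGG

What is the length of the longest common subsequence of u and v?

Match W at u[1]=v[4], then W at u[2]=v[6], then G at u[6]=v[8], then G at u[8]=v[9] — 4 characters in the same relative order in both. Since dp[8][9] = 4, nothing longer is possible.

4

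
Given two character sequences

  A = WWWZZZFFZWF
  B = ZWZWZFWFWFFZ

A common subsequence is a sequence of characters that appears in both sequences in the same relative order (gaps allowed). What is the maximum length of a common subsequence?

7

One common subsequence of length 7: W at A[1]=B[2], then W at A[3]=B[4], then Z at A[6]=B[5], then F at A[7]=B[6], then F at A[8]=B[8], then W at A[10]=B[9], then F at A[11]=B[11]. Since dp[11][12] = 7, nothing longer is possible.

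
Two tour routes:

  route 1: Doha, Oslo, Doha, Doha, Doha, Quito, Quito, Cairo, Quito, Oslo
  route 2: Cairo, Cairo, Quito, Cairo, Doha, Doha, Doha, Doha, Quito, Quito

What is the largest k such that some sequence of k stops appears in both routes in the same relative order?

6

Taking Doha at route 1[1]=route 2[5], then Doha at route 1[3]=route 2[6], then Doha at route 1[4]=route 2[7], then Doha at route 1[5]=route 2[8], then Quito at route 1[7]=route 2[9], then Quito at route 1[9]=route 2[10] gives a common subsequence of length 6. The LCS DP gives dp[10][10] = 6, so this is optimal.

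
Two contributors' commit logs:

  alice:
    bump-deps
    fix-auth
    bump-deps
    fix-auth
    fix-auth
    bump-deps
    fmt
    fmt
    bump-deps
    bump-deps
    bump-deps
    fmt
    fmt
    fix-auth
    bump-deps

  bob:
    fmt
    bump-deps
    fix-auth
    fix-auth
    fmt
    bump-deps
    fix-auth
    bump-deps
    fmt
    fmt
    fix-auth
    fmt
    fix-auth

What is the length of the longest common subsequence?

9

Pick bump-deps [1,2] → fix-auth [2,4] → bump-deps [3,6] → fix-auth [5,7] → bump-deps [6,8] → fmt [7,9] → fmt [8,10] → fmt [13,12] → fix-auth [14,13]; all 9 commits appear in both, in order. dp[15][13] = 9 confirms this is the maximum.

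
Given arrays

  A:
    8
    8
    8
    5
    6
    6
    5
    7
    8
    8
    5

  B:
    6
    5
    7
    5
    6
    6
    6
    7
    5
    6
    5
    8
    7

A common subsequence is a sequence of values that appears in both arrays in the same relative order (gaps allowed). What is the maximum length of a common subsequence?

Let dp[i][j] be the LCS length of the first i values of A and the first j values of B. dp[i][j] = dp[i-1][j-1]+1 when the i-th and j-th values match, else max(dp[i-1][j], dp[i][j-1]).
    ·  6  5  7  5  6  6  6  7  5  6  5  8  7
 ·  0  0  0  0  0  0  0  0  0  0  0  0  0  0
 8  0  0  0  0  0  0  0  0  0  0  0  0  1  1
 8  0  0  0  0  0  0  0  0  0  0  0  0  1  1
 8  0  0  0  0  0  0  0  0  0  0  0  0  1  1
 5  0  0  1  1  1  1  1  1  1  1  1  1  1  1
 6  0  1  1  1  1  2  2  2  2  2  2  2  2  2
 6  0  1  1  1  1  2  3  3  3  3  3  3  3  3
 5  0  1  2  2  2  2  3  3  3  4  4  4  4  4
 7  0  1  2  3  3  3  3  3  4  4  4  4  4  5
 8  0  1  2  3  3  3  3  3  4  4  4  4  5  5
 8  0  1  2  3  3  3  3  3  4  4  4  4  5  5
 5  0  1  2  3  4  4  4  4  4  5  5  5  5  5
dp[11][13] = 5. One LCS (by backtracking along matches): 5, 6, 6, 5, 7.

5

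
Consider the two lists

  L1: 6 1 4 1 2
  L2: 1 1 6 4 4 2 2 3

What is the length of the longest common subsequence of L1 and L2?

3

Let dp[i][j] be the LCS length of the first i values of L1 and the first j values of L2. dp[i][j] = dp[i-1][j-1]+1 when the i-th and j-th values match, else max(dp[i-1][j], dp[i][j-1]).
    ·  1  1  6  4  4  2  2  3
 ·  0  0  0  0  0  0  0  0  0
 6  0  0  0  1  1  1  1  1  1
 1  0  1  1  1  1  1  1  1  1
 4  0  1  1  1  2  2  2  2  2
 1  0  1  2  2  2  2  2  2  2
 2  0  1  2  2  2  2  3  3  3
dp[5][8] = 3. One LCS (by backtracking along matches): 6, 4, 2.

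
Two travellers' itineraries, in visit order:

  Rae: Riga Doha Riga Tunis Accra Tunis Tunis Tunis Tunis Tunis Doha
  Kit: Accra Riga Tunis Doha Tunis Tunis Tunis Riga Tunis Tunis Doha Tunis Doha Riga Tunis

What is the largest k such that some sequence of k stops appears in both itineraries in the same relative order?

9

Taking Riga at Rae[1]=Kit[2], then Doha at Rae[2]=Kit[4], then Tunis at Rae[4]=Kit[5], then Tunis at Rae[6]=Kit[6], then Tunis at Rae[7]=Kit[7], then Tunis at Rae[8]=Kit[9], then Tunis at Rae[9]=Kit[10], then Tunis at Rae[10]=Kit[12], then Doha at Rae[11]=Kit[13] gives a common subsequence of length 9. dp[11][15] = 9 confirms this is the maximum.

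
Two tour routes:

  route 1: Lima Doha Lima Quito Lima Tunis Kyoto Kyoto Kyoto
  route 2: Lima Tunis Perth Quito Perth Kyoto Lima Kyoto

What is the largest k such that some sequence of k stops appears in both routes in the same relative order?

4

Match Lima at route 1[1]=route 2[1], Quito at route 1[4]=route 2[4], Lima at route 1[5]=route 2[7], Kyoto at route 1[9]=route 2[8] — 4 stops in the same relative order in both. The LCS DP gives dp[9][8] = 4, so this is optimal.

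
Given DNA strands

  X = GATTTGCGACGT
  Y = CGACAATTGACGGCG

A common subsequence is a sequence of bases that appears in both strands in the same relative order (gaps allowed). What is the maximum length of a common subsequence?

Pick G at X[1]=Y[2], A at X[2]=Y[6], T at X[4]=Y[7], T at X[5]=Y[8], G at X[6]=Y[9], C at X[7]=Y[11], G at X[8]=Y[13], C at X[10]=Y[14], G at X[11]=Y[15]; all 9 bases appear in both, in order. The LCS DP gives dp[12][15] = 9, so this is optimal.

9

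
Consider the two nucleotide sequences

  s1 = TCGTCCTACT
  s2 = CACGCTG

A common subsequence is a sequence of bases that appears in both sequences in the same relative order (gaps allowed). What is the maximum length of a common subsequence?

Taking C at s1[2]=s2[3] → G at s1[3]=s2[4] → C at s1[6]=s2[5] → T at s1[7]=s2[6] gives a common subsequence of length 4. Since dp[10][7] = 4, nothing longer is possible.

4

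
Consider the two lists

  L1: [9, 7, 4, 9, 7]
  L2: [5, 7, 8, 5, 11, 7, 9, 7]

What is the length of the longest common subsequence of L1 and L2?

Taking 7 (L1 #2, L2 #6), then 9 (L1 #4, L2 #7), then 7 (L1 #5, L2 #8) gives a common subsequence of length 3. dp[5][8] = 3 confirms this is the maximum.

3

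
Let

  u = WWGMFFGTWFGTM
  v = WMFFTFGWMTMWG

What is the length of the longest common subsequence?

9

Taking W (u #2, v #1), then M (u #4, v #2), then F (u #5, v #3), then F (u #6, v #4), then T (u #8, v #5), then F (u #10, v #6), then G (u #11, v #7), then T (u #12, v #10), then M (u #13, v #11) gives a common subsequence of length 9. Since dp[13][13] = 9, nothing longer is possible.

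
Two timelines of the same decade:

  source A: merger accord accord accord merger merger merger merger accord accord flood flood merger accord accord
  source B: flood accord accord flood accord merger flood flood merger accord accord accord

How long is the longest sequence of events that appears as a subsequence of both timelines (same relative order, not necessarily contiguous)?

Pick accord at source A[2]=source B[2], accord at source A[3]=source B[3], accord at source A[4]=source B[5], merger at source A[8]=source B[6], flood at source A[11]=source B[7], flood at source A[12]=source B[8], merger at source A[13]=source B[9], accord at source A[14]=source B[11], accord at source A[15]=source B[12]; all 9 events appear in both, in order. Since dp[15][12] = 9, nothing longer is possible.

9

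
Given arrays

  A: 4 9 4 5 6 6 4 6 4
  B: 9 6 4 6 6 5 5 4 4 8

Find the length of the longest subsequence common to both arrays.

Taking 9 [2,1], 4 [3,3], 6 [5,4], 6 [6,5], 4 [7,8], 4 [9,9] gives a common subsequence of length 6. Since dp[9][10] = 6, nothing longer is possible.

6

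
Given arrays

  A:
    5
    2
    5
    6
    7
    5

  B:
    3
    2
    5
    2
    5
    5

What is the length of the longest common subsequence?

4

Taking 5 at A[1]=B[3]; then 2 at A[2]=B[4]; then 5 at A[3]=B[5]; then 5 at A[6]=B[6] gives a common subsequence of length 4. The LCS DP gives dp[6][6] = 4, so this is optimal.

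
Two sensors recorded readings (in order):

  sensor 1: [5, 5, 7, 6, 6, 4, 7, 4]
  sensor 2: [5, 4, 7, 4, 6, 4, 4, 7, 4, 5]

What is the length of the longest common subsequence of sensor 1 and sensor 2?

6

Pick 5 [1,1], 7 [3,3], 6 [4,5], 4 [6,7], 7 [7,8], 4 [8,9]; all 6 values appear in both, in order. The LCS DP gives dp[8][10] = 6, so this is optimal.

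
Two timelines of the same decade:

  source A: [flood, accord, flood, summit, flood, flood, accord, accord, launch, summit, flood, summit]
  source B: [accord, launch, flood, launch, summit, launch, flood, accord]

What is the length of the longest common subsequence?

5

Taking accord (source A #2, source B #1); then flood (source A #3, source B #3); then summit (source A #4, source B #5); then flood (source A #6, source B #7); then accord (source A #8, source B #8) gives a common subsequence of length 5. dp[12][8] = 5 confirms this is the maximum.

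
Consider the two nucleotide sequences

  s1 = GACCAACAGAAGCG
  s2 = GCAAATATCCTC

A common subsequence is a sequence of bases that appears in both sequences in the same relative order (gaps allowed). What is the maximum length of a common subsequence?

Match G (s1 #1, s2 #1), then C (s1 #4, s2 #2), then A (s1 #5, s2 #3), then A (s1 #6, s2 #4), then A (s1 #8, s2 #5), then A (s1 #10, s2 #7), then C (s1 #13, s2 #12) — 7 bases in the same relative order in both, and the DP table's final entry dp[14][12] is also 7, so no common subsequence is longer.

7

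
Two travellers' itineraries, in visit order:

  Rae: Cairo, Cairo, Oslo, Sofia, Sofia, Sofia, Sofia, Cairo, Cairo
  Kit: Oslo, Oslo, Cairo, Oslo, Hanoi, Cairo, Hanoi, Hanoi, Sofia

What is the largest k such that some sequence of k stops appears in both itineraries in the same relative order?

3

One common subsequence of length 3: Cairo (Rae #1, Kit #3) → Cairo (Rae #2, Kit #6) → Sofia (Rae #7, Kit #9), and the DP table's final entry dp[9][9] is also 3, so no common subsequence is longer.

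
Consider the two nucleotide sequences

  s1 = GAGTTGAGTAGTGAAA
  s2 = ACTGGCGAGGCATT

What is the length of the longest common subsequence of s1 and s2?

8

Match A [2,1]; then G [3,4]; then G [6,5]; then G [8,7]; then A [10,8]; then G [11,9]; then G [13,10]; then A [14,12] — 8 bases in the same relative order in both. The LCS DP gives dp[16][14] = 8, so this is optimal.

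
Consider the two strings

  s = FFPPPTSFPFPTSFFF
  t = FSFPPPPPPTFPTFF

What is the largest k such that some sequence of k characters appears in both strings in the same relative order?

Pick F (s #1, t #1); then F (s #2, t #3); then P (s #3, t #7); then P (s #4, t #8); then P (s #5, t #9); then T (s #6, t #10); then F (s #10, t #11); then P (s #11, t #12); then T (s #12, t #13); then F (s #15, t #14); then F (s #16, t #15); all 11 characters appear in both, in order. The LCS DP gives dp[16][15] = 11, so this is optimal.

11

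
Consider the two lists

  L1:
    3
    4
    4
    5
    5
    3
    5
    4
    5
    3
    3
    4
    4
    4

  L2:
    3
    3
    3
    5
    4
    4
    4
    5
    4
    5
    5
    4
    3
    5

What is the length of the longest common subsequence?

8

Taking 3 (L1 #1, L2 #3) → 4 (L1 #2, L2 #6) → 4 (L1 #3, L2 #7) → 5 (L1 #4, L2 #8) → 5 (L1 #5, L2 #10) → 5 (L1 #7, L2 #11) → 4 (L1 #8, L2 #12) → 5 (L1 #9, L2 #14) gives a common subsequence of length 8, and the DP table's final entry dp[14][14] is also 8, so no common subsequence is longer.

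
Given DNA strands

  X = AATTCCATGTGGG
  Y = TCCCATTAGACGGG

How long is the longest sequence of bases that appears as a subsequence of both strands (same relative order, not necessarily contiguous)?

9

One common subsequence of length 9: T (X #3, Y #1), then C (X #5, Y #3), then C (X #6, Y #4), then A (X #7, Y #5), then T (X #8, Y #7), then G (X #9, Y #9), then G (X #11, Y #12), then G (X #12, Y #13), then G (X #13, Y #14). dp[13][14] = 9 confirms this is the maximum.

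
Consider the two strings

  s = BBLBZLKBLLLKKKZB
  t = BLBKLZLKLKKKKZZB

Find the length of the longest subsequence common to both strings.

12

Pick B [1,1]; then B [2,3]; then L [3,5]; then Z [5,6]; then L [6,7]; then K [7,8]; then L [9,9]; then K [12,11]; then K [13,12]; then K [14,13]; then Z [15,15]; then B [16,16]; all 12 characters appear in both, in order. The LCS DP gives dp[16][16] = 12, so this is optimal.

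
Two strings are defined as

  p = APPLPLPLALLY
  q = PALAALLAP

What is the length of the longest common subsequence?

Let dp[i][j] be the LCS length of the first i characters of p and the first j characters of q. dp[i][j] = dp[i-1][j-1]+1 when the i-th and j-th characters match, else max(dp[i-1][j], dp[i][j-1]).
    ·  P  A  L  A  A  L  L  A  P
 ·  0  0  0  0  0  0  0  0  0  0
 A  0  0  1  1  1  1  1  1  1  1
 P  0  1  1  1  1  1  1  1  1  2
 P  0  1  1  1  1  1  1  1  1  2
 L  0  1  1  2  2  2  2  2  2  2
 P  0  1  1  2  2  2  2  2  2  3
 L  0  1  1  2  2  2  3  3  3  3
 P  0  1  1  2  2  2  3  3  3  4
 L  0  1  1  2  2  2  3  4  4  4
 A  0  1  2  2  3  3  3  4  5  5
 L  0  1  2  3  3  3  4  4  5  5
 L  0  1  2  3  3  3  4  5  5  5
 Y  0  1  2  3  3  3  4  5  5  5
dp[12][9] = 5. One LCS (by backtracking along matches): ALLLA.

5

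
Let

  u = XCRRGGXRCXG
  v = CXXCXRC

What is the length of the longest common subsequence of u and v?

5

Let dp[i][j] be the LCS length of the first i characters of u and the first j characters of v. dp[i][j] = dp[i-1][j-1]+1 when the i-th and j-th characters match, else max(dp[i-1][j], dp[i][j-1]).
    ·  C  X  X  C  X  R  C
 ·  0  0  0  0  0  0  0  0
 X  0  0  1  1  1  1  1  1
 C  0  1  1  1  2  2  2  2
 R  0  1  1  1  2  2  3  3
 R  0  1  1  1  2  2  3  3
 G  0  1  1  1  2  2  3  3
 G  0  1  1  1  2  2  3  3
 X  0  1  2  2  2  3  3  3
 R  0  1  2  2  2  3  4  4
 C  0  1  2  2  3  3  4  5
 X  0  1  2  3  3  4  4  5
 G  0  1  2  3  3  4  4  5
dp[11][7] = 5. One LCS (by backtracking along matches): XCXRC.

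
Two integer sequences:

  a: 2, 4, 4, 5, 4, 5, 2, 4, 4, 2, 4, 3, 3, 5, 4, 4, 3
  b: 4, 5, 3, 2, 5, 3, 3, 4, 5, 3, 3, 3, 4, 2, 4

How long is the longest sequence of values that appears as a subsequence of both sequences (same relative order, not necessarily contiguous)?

One common subsequence of length 8: 2 [1,4] → 5 [4,5] → 4 [5,8] → 5 [6,9] → 3 [12,11] → 3 [13,12] → 4 [15,13] → 4 [16,15]. dp[17][15] = 8 confirms this is the maximum.

8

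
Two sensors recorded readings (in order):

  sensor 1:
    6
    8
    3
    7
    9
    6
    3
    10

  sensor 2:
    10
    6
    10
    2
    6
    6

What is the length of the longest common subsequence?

2

Let dp[i][j] be the LCS length of the first i values of sensor 1 and the first j values of sensor 2. dp[i][j] = dp[i-1][j-1]+1 when the i-th and j-th values match, else max(dp[i-1][j], dp[i][j-1]).
    · 10  6 10  2  6  6
 ·  0  0  0  0  0  0  0
 6  0  0  1  1  1  1  1
 8  0  0  1  1  1  1  1
 3  0  0  1  1  1  1  1
 7  0  0  1  1  1  1  1
 9  0  0  1  1  1  1  1
 6  0  0  1  1  1  2  2
 3  0  0  1  1  1  2  2
10  0  1  1  2  2  2  2
dp[8][6] = 2. One LCS (by backtracking along matches): 6, 6.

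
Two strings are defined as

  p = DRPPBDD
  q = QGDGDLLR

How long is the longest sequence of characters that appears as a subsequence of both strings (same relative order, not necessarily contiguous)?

Taking D [1,5], R [2,8] gives a common subsequence of length 2. dp[7][8] = 2 confirms this is the maximum.

2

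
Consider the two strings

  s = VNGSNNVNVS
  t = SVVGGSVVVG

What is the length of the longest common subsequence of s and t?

Match V [1,3], G [3,5], S [4,6], V [7,8], V [9,9] — 5 characters in the same relative order in both, and the DP table's final entry dp[10][10] is also 5, so no common subsequence is longer.

5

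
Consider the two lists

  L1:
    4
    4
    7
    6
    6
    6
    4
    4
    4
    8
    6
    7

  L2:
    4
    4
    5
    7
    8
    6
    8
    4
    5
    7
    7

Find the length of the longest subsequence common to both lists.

One common subsequence of length 6: 4 at L1[1]=L2[1]; then 4 at L1[2]=L2[2]; then 7 at L1[3]=L2[4]; then 6 at L1[4]=L2[6]; then 4 at L1[7]=L2[8]; then 7 at L1[12]=L2[11], and the DP table's final entry dp[12][11] is also 6, so no common subsequence is longer.

6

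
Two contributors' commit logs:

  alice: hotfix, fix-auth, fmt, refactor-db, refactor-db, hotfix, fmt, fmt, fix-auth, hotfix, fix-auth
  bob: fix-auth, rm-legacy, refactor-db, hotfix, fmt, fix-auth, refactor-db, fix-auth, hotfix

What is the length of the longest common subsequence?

One common subsequence of length 6: fix-auth at alice[2]=bob[1] → refactor-db at alice[5]=bob[3] → hotfix at alice[6]=bob[4] → fmt at alice[7]=bob[5] → fix-auth at alice[9]=bob[8] → hotfix at alice[10]=bob[9]. The LCS DP gives dp[11][9] = 6, so this is optimal.

6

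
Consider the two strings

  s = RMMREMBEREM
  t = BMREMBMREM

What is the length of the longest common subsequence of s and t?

8

Let dp[i][j] be the LCS length of the first i characters of s and the first j characters of t. dp[i][j] = dp[i-1][j-1]+1 when the i-th and j-th characters match, else max(dp[i-1][j], dp[i][j-1]).
    ·  B  M  R  E  M  B  M  R  E  M
 ·  0  0  0  0  0  0  0  0  0  0  0
 R  0  0  0  1  1  1  1  1  1  1  1
 M  0  0  1  1  1  2  2  2  2  2  2
 M  0  0  1  1  1  2  2  3  3  3  3
 R  0  0  1  2  2  2  2  3  4  4  4
 E  0  0  1  2  3  3  3  3  4  5  5
 M  0  0  1  2  3  4  4  4  4  5  6
 B  0  1  1  2  3  4  5  5  5  5  6
 E  0  1  1  2  3  4  5  5  5  6  6
 R  0  1  1  2  3  4  5  5  6  6  6
 E  0  1  1  2  3  4  5  5  6  7  7
 M  0  1  2  2  3  4  5  6  6  7  8
dp[11][10] = 8. One LCS (by backtracking along matches): MREMBREM.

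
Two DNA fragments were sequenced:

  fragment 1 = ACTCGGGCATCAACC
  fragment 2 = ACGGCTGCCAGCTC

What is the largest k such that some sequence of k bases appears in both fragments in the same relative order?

Pick A (fragment 1 #1, fragment 2 #1); then C (fragment 1 #4, fragment 2 #2); then G (fragment 1 #5, fragment 2 #3); then G (fragment 1 #6, fragment 2 #4); then G (fragment 1 #7, fragment 2 #7); then C (fragment 1 #8, fragment 2 #8); then C (fragment 1 #11, fragment 2 #9); then A (fragment 1 #12, fragment 2 #10); then C (fragment 1 #14, fragment 2 #12); then C (fragment 1 #15, fragment 2 #14); all 10 bases appear in both, in order. The LCS DP gives dp[15][14] = 10, so this is optimal.

10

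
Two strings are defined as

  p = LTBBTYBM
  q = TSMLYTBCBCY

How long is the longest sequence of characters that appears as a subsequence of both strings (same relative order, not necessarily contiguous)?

5

One common subsequence of length 5: L (p #1, q #4), T (p #2, q #6), B (p #3, q #7), B (p #4, q #9), Y (p #6, q #11), and the DP table's final entry dp[8][11] is also 5, so no common subsequence is longer.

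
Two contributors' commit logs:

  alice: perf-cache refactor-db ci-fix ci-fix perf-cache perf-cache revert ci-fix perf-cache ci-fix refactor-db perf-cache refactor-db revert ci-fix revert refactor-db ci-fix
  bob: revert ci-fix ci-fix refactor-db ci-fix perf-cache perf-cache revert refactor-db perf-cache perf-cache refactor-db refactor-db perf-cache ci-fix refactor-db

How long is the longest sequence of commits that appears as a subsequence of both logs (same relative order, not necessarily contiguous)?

10

One common subsequence of length 10: refactor-db at alice[2]=bob[4] → ci-fix at alice[4]=bob[5] → perf-cache at alice[5]=bob[6] → perf-cache at alice[6]=bob[7] → revert at alice[7]=bob[8] → perf-cache at alice[9]=bob[11] → refactor-db at alice[11]=bob[13] → perf-cache at alice[12]=bob[14] → ci-fix at alice[15]=bob[15] → refactor-db at alice[17]=bob[16], and the DP table's final entry dp[18][16] is also 10, so no common subsequence is longer.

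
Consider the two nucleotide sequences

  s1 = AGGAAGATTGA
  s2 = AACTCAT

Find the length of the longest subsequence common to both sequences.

Let dp[i][j] be the LCS length of the first i bases of s1 and the first j bases of s2. dp[i][j] = dp[i-1][j-1]+1 when the i-th and j-th bases match, else max(dp[i-1][j], dp[i][j-1]).
    ·  A  A  C  T  C  A  T
 ·  0  0  0  0  0  0  0  0
 A  0  1  1  1  1  1  1  1
 G  0  1  1  1  1  1  1  1
 G  0  1  1  1  1  1  1  1
 A  0  1  2  2  2  2  2  2
 A  0  1  2  2  2  2  3  3
 G  0  1  2  2  2  2  3  3
 A  0  1  2  2  2  2  3  3
 T  0  1  2  2  3  3  3  4
 T  0  1  2  2  3  3  3  4
 G  0  1  2  2  3  3  3  4
 A  0  1  2  2  3  3  4  4
dp[11][7] = 4. One LCS (by backtracking along matches): AAAT.

4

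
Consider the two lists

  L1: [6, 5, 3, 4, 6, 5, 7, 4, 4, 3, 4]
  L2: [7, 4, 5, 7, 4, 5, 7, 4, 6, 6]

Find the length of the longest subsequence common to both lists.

Match 5 [2,3], 4 [4,5], 5 [6,6], 7 [7,7], 4 [8,8] — 5 values in the same relative order in both, and the DP table's final entry dp[11][10] is also 5, so no common subsequence is longer.

5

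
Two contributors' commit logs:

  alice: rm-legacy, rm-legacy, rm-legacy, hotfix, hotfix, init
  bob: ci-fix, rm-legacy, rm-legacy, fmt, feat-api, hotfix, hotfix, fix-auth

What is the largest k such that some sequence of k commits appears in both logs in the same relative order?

4

Pick rm-legacy at alice[1]=bob[2], then rm-legacy at alice[2]=bob[3], then hotfix at alice[4]=bob[6], then hotfix at alice[5]=bob[7]; all 4 commits appear in both, in order. The LCS DP gives dp[6][8] = 4, so this is optimal.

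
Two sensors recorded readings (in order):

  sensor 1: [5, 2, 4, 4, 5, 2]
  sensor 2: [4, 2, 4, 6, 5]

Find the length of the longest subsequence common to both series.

Let dp[i][j] be the LCS length of the first i values of sensor 1 and the first j values of sensor 2. dp[i][j] = dp[i-1][j-1]+1 when the i-th and j-th values match, else max(dp[i-1][j], dp[i][j-1]).
    ·  4  2  4  6  5
 ·  0  0  0  0  0  0
 5  0  0  0  0  0  1
 2  0  0  1  1  1  1
 4  0  1  1  2  2  2
 4  0  1  1  2  2  2
 5  0  1  1  2  2  3
 2  0  1  2  2  2  3
dp[6][5] = 3. One LCS (by backtracking along matches): 2, 4, 5.

3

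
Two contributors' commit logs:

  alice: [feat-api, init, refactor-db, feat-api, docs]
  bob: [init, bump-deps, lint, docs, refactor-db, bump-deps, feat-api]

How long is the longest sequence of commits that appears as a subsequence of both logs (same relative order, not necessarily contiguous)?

Pick init [2,1], refactor-db [3,5], feat-api [4,7]; all 3 commits appear in both, in order. dp[5][7] = 3 confirms this is the maximum.

3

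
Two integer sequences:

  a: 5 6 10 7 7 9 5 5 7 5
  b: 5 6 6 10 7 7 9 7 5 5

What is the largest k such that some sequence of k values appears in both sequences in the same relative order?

8

One common subsequence of length 8: 5 (a #1, b #1), then 6 (a #2, b #3), then 10 (a #3, b #4), then 7 (a #4, b #5), then 7 (a #5, b #6), then 9 (a #6, b #7), then 5 (a #8, b #9), then 5 (a #10, b #10). Since dp[10][10] = 8, nothing longer is possible.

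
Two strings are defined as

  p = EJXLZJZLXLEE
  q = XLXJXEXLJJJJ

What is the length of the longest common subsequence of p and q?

5

Let dp[i][j] be the LCS length of the first i characters of p and the first j characters of q. dp[i][j] = dp[i-1][j-1]+1 when the i-th and j-th characters match, else max(dp[i-1][j], dp[i][j-1]).
    ·  X  L  X  J  X  E  X  L  J  J  J  J
 ·  0  0  0  0  0  0  0  0  0  0  0  0  0
 E  0  0  0  0  0  0  1  1  1  1  1  1  1
 J  0  0  0  0  1  1  1  1  1  2  2  2  2
 X  0  1  1  1  1  2  2  2  2  2  2  2  2
 L  0  1  2  2  2  2  2  2  3  3  3  3  3
 Z  0  1  2  2  2  2  2  2  3  3  3  3  3
 J  0  1  2  2  3  3  3  3  3  4  4  4  4
 Z  0  1  2  2  3  3  3  3  3  4  4  4  4
 L  0  1  2  2  3  3  3  3  4  4  4  4  4
 X  0  1  2  3  3  4  4  4  4  4  4  4  4
 L  0  1  2  3  3  4  4  4  5  5  5  5  5
 E  0  1  2  3  3  4  5  5  5  5  5  5  5
 E  0  1  2  3  3  4  5  5  5  5  5  5  5
dp[12][12] = 5. One LCS (by backtracking along matches): XLJXL.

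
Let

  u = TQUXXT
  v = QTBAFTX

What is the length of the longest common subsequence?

2

Let dp[i][j] be the LCS length of the first i characters of u and the first j characters of v. dp[i][j] = dp[i-1][j-1]+1 when the i-th and j-th characters match, else max(dp[i-1][j], dp[i][j-1]).
    ·  Q  T  B  A  F  T  X
 ·  0  0  0  0  0  0  0  0
 T  0  0  1  1  1  1  1  1
 Q  0  1  1  1  1  1  1  1
 U  0  1  1  1  1  1  1  1
 X  0  1  1  1  1  1  1  2
 X  0  1  1  1  1  1  1  2
 T  0  1  2  2  2  2  2  2
dp[6][7] = 2. One LCS (by backtracking along matches): TX.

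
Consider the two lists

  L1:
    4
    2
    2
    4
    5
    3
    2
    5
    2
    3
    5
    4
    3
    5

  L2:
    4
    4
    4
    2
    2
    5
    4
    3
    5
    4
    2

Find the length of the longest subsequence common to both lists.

Match 4 (L1 #1, L2 #2); then 4 (L1 #4, L2 #3); then 2 (L1 #7, L2 #4); then 2 (L1 #9, L2 #5); then 5 (L1 #11, L2 #6); then 4 (L1 #12, L2 #7); then 3 (L1 #13, L2 #8); then 5 (L1 #14, L2 #9) — 8 values in the same relative order in both. Since dp[14][11] = 8, nothing longer is possible.

8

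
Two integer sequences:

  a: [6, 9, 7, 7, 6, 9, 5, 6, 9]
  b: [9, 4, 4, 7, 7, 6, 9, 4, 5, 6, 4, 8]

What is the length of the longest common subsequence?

7

Let dp[i][j] be the LCS length of the first i values of a and the first j values of b. dp[i][j] = dp[i-1][j-1]+1 when the i-th and j-th values match, else max(dp[i-1][j], dp[i][j-1]).
    ·  9  4  4  7  7  6  9  4  5  6  4  8
 ·  0  0  0  0  0  0  0  0  0  0  0  0  0
 6  0  0  0  0  0  0  1  1  1  1  1  1  1
 9  0  1  1  1  1  1  1  2  2  2  2  2  2
 7  0  1  1  1  2  2  2  2  2  2  2  2  2
 7  0  1  1  1  2  3  3  3  3  3  3  3  3
 6  0  1  1  1  2  3  4  4  4  4  4  4  4
 9  0  1  1  1  2  3  4  5  5  5  5  5  5
 5  0  1  1  1  2  3  4  5  5  6  6  6  6
 6  0  1  1  1  2  3  4  5  5  6  7  7  7
 9  0  1  1  1  2  3  4  5  5  6  7  7  7
dp[9][12] = 7. One LCS (by backtracking along matches): 9, 7, 7, 6, 9, 5, 6.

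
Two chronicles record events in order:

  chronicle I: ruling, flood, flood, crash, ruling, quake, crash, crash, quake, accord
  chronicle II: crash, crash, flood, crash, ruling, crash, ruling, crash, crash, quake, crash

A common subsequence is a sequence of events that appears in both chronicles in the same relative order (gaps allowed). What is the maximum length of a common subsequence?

One common subsequence of length 6: ruling (chronicle I #1, chronicle II #5), then crash (chronicle I #4, chronicle II #6), then ruling (chronicle I #5, chronicle II #7), then crash (chronicle I #7, chronicle II #8), then crash (chronicle I #8, chronicle II #9), then quake (chronicle I #9, chronicle II #10). dp[10][11] = 6 confirms this is the maximum.

6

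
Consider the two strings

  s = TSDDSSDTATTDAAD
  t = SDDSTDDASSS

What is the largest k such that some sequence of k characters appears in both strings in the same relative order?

7

Pick S at s[2]=t[1] → D at s[3]=t[2] → D at s[4]=t[3] → S at s[5]=t[4] → D at s[7]=t[6] → D at s[12]=t[7] → A at s[13]=t[8]; all 7 characters appear in both, in order. Since dp[15][11] = 7, nothing longer is possible.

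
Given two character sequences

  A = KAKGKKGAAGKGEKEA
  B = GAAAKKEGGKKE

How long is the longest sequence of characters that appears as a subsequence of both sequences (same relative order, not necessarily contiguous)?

One common subsequence of length 8: A (A #2, B #4); then K (A #3, B #5); then K (A #5, B #6); then G (A #7, B #8); then G (A #10, B #9); then K (A #11, B #10); then K (A #14, B #11); then E (A #15, B #12). dp[16][12] = 8 confirms this is the maximum.

8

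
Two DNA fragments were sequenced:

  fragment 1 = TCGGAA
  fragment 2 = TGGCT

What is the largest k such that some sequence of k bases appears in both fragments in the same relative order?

3

Taking T [1,1] → G [3,2] → G [4,3] gives a common subsequence of length 3. Since dp[6][5] = 3, nothing longer is possible.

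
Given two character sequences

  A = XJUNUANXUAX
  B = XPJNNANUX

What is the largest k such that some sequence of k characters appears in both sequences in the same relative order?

7

Let dp[i][j] be the LCS length of the first i characters of A and the first j characters of B. dp[i][j] = dp[i-1][j-1]+1 when the i-th and j-th characters match, else max(dp[i-1][j], dp[i][j-1]).
    ·  X  P  J  N  N  A  N  U  X
 ·  0  0  0  0  0  0  0  0  0  0
 X  0  1  1  1  1  1  1  1  1  1
 J  0  1  1  2  2  2  2  2  2  2
 U  0  1  1  2  2  2  2  2  3  3
 N  0  1  1  2  3  3  3  3  3  3
 U  0  1  1  2  3  3  3  3  4  4
 A  0  1  1  2  3  3  4  4  4  4
 N  0  1  1  2  3  4  4  5  5  5
 X  0  1  1  2  3  4  4  5  5  6
 U  0  1  1  2  3  4  4  5  6  6
 A  0  1  1  2  3  4  5  5  6  6
 X  0  1  1  2  3  4  5  5  6  7
dp[11][9] = 7. One LCS (by backtracking along matches): XJNANUX.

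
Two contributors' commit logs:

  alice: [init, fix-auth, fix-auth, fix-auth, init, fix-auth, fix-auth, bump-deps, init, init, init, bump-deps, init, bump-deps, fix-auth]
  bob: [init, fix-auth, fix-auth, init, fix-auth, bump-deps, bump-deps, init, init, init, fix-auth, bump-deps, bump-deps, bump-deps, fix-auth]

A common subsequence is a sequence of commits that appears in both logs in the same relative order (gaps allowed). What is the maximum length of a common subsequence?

Pick init (alice #1, bob #1), then fix-auth (alice #3, bob #2), then fix-auth (alice #4, bob #3), then init (alice #5, bob #4), then fix-auth (alice #6, bob #5), then bump-deps (alice #8, bob #7), then init (alice #9, bob #8), then init (alice #10, bob #9), then init (alice #11, bob #10), then bump-deps (alice #12, bob #13), then bump-deps (alice #14, bob #14), then fix-auth (alice #15, bob #15); all 12 commits appear in both, in order, and the DP table's final entry dp[15][15] is also 12, so no common subsequence is longer.

12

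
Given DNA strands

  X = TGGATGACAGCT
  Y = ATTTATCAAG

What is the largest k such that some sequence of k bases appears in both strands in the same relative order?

Match T at X[1]=Y[4] → A at X[4]=Y[5] → T at X[5]=Y[6] → A at X[7]=Y[8] → A at X[9]=Y[9] → G at X[10]=Y[10] — 6 bases in the same relative order in both. The LCS DP gives dp[12][10] = 6, so this is optimal.

6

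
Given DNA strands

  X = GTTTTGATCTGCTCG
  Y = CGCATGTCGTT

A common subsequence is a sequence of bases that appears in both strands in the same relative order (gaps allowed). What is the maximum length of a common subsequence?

Taking G (X #1, Y #2), T (X #5, Y #5), G (X #6, Y #6), T (X #8, Y #7), C (X #9, Y #8), T (X #10, Y #10), T (X #13, Y #11) gives a common subsequence of length 7. The LCS DP gives dp[15][11] = 7, so this is optimal.

7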